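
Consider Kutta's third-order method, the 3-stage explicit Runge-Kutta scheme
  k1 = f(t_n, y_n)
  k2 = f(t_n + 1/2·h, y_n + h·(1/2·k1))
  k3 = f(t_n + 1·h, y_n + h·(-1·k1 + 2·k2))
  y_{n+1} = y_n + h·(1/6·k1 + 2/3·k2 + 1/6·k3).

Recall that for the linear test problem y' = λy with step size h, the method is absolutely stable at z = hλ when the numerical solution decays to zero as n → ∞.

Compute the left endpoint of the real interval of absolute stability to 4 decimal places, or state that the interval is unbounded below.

On y'=λy, z=hλ:
  order 3, 3-stage ⇒ R(z)=1+z+z^2/2+z^3/6
  (e.g. R(-0.99)=0.33833, |R|=0.33833)

Find x<0 with |R(x)|<1.
x=-0.99: |R|=0.3383
|R(-2.73)|=1.3946 |R(-2.51)|=0.9955 |R(-2.44)|=0.8843
Bisect:
  x_lo=-3.0155 |R|=2.0390  x_hi=-0.3378 |R|=0.7128
  mid=-1.67665 |R|=0.05663 →hi
  mid=-2.34608 |R|=0.74621 →hi
  mid=-2.68079 |R|=1.29846 →lo
  mid=-2.51344 |R|=1.00114 →lo
  mid=-2.42976 |R|=0.86867 →hi
  mid=-2.47160 |R|=0.93361 →hi
  mid=-2.49252 |R|=0.96705 →hi
  ...
  [-2.51278,-2.51262] ⇒ x*=-2.5127
So |R|<1 on (-2.5127, 0).

left endpoint -2.5127.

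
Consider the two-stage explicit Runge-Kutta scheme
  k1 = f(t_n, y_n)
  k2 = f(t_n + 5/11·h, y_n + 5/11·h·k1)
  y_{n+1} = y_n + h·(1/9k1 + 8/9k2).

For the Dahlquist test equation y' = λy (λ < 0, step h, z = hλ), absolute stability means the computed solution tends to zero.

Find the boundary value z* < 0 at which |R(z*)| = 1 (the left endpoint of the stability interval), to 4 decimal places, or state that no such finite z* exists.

With y'=λy (z=hλ):
  k1=λy_n ⇒ h·k1=z·y_n;  k2=λ(1+5/11z)y_n ⇒ h·k2=z(1+5/11z)y_n
  y_{n+1}/y_n = 1 + 1/9z + 8/9z(1+5/11z) = 1 + z + 40/99z²
  R(z) = 1 + z + 40/99z².

Find x<0 with |R(x)|<1.
x=-0.69: |R|=0.5024
R=1: x+40/99x²=0 ⇒ x=−99/40=-2.4750; min R=1−1/(4·40/99)=0.3812>−1
Confirm numerically:
  x=-1.861: |R|=0.53832 <1
  x=-1.324: |R|=0.38427 <1
  x=-1.311: |R|=0.38343 <1
  x=-2.919: |R|=1.52365 >1
  x=-2.885: |R|=1.47792 >1
  x=-2.555: |R|=1.08259 >1
Interval (-2.4750, 0).

z* = -2.4750.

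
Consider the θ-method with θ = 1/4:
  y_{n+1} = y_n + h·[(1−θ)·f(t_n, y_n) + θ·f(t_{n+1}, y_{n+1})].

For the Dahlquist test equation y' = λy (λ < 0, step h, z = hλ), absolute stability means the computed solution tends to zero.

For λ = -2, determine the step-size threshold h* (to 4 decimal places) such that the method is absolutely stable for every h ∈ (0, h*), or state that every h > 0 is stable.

On y'=λy, z=hλ:
  y_{n+1} = y_n + z·[3/4·y_n + 1/4·y_{n+1}] ⇒ (1 − 1/4z)y_{n+1} = (1 + 3/4z)y_n
  Hence R(z) = (1 + 3/4z)/(1 − 1/4z).

Need |R(x)|<1, x<0.
x=-1.18: |R|=0.0888
R=−1: 1+3/4x = −1+1/4x ⇒ -1/2x=2 ⇒ x=2/(-1/2)=-4.0000
Confirm numerically:
  x=-3.622: |R|=0.90081 <1
  x=-3.253: |R|=0.79402 <1
  x=-3.115: |R|=0.75123 <1
  x=-2.323: |R|=0.46956 <1
  x=-4.458: |R|=1.10830 >1
  x=-4.321: |R|=1.07715 >1
Stable set (-4.0000, 0).

(-4.0000,0); λ=-2 ⇒ h* = (4)/2 = 2.0000.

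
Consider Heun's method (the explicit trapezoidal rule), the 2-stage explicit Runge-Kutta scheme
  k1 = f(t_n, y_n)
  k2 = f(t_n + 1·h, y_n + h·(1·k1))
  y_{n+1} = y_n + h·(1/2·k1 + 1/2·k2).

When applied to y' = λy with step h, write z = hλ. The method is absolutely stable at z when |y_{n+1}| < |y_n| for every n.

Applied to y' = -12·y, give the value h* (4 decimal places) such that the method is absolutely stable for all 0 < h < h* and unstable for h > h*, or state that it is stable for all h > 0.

(-2.0000,0); λ=-12 ⇒ h* = 0.1667.

Set f=λy, z=hλ:
  order 2, 2-stage ⇒ R(z)=1+z+z^2/2
  (e.g. R(-0.51)=0.62005, |R|=0.62005)

Need |R(x)|<1, x<0.
x=-0.51: |R|=0.6200
|R(-2.31)|=1.3580 |R(-1.15)|=0.5112 |R(-1.01)|=0.5000
Bisect:
  x_lo=-2.5016 |R|=1.6274  x_hi=-0.3420 |R|=0.7165
  mid=-1.42182 |R|=0.58896 →hi
  mid=-1.96171 |R|=0.96244 →hi
  mid=-2.23166 |R|=1.25849 →lo
  mid=-2.09668 |R|=1.10136 →lo
  mid=-2.02920 |R|=1.02962 →lo
  mid=-1.99545 |R|=0.99546 →hi
  mid=-2.01232 |R|=1.01240 →lo
  mid=-2.00389 |R|=1.00390 →lo
  mid=-1.99967 |R|=0.99967 →hi
  ...
  [-2.00007,-1.99993] ⇒ x*=-2.0000
So |R|<1 on (-2.0000, 0).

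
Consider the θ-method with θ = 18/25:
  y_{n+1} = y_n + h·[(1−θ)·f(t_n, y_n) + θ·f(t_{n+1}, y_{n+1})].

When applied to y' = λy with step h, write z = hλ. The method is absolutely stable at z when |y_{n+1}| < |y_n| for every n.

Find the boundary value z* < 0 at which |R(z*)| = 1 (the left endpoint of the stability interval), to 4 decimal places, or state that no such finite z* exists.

Test eqn y'=λy, z=hλ:
  y_{n+1} = y_n + z·[7/25·y_n + 18/25·y_{n+1}] ⇒ (1 − 18/25z)y_{n+1} = (1 + 7/25z)y_n
  ⇒ R(z) = (1 + 7/25z)/(1 − 18/25z).

Boundary: |R(x)|=1, x<0.
x=-1.51: |R|=0.2765
x=-2: |R|=0.1803
x=-10: |R|=0.2195
x=-100: |R|=0.3699
θ=18/25≥1/2 ⇒ |1+7/25x|<|1−18/25x| ∀x<0 ⇒ unbounded interval.

(−∞, 0) — no finite endpoint.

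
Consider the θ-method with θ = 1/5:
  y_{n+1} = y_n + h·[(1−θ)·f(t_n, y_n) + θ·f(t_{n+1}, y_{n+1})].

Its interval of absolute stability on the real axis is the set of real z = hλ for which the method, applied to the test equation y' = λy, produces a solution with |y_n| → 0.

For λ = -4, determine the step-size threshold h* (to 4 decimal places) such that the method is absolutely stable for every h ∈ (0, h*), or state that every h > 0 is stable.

On y'=λy, z=hλ:
  y_{n+1} = y_n + z·[4/5·y_n + 1/5·y_{n+1}] ⇒ (1 − 1/5z)y_{n+1} = (1 + 4/5z)y_n
  ⇒ R(z) = (1 + 4/5z)/(1 − 1/5z).

Find x<0 with |R(x)|<1.
x=-1.43: |R|=0.1120
R=−1: 1+4/5x = −1+1/5x ⇒ -3/5x=2 ⇒ x=2/(-3/5)=-3.3333
Confirm numerically:
  x=-2.222: |R|=0.53836 <1
  x=-1.987: |R|=0.42193 <1
  x=-1.882: |R|=0.36734 <1
  x=-3.643: |R|=1.10749 >1
  x=-3.509: |R|=1.06193 >1
  x=-3.492: |R|=1.05605 >1
Interval (-3.3333, 0).

(-3.3333,0); λ=-4 ⇒ h* = (10/3)/4 = 0.8333.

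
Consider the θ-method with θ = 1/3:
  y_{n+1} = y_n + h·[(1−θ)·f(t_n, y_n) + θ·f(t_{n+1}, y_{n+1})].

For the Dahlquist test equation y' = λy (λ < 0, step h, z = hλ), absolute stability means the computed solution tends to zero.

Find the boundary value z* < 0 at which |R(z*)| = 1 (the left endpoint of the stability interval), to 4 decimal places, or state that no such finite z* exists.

z* = -6.0000.

With y'=λy (z=hλ):
  y_{n+1} = y_n + z·[2/3·y_n + 1/3·y_{n+1}] ⇒ (1 − 1/3z)y_{n+1} = (1 + 2/3z)y_n
  ⇒ R(z) = (1 + 2/3z)/(1 − 1/3z).

Boundary: |R(x)|=1, x<0.
x=-1.12: |R|=0.1845
R=−1: 1+2/3x = −1+1/3x ⇒ -1/3x=2 ⇒ x=2/(-1/3)=-6.0000
Confirm numerically:
  x=-5.423: |R|=0.93150 <1
  x=-3.783: |R|=0.67315 <1
  x=-2.630: |R|=0.40142 <1
  x=-6.430: |R|=1.04560 >1
  x=-6.233: |R|=1.02524 >1
Interval (-6.0000, 0).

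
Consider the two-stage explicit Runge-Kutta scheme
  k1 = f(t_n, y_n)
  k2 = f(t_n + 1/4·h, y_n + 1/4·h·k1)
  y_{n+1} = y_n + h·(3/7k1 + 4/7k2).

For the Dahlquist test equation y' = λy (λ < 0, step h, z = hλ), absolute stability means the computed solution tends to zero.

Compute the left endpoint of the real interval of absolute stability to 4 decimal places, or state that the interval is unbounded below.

z* = -7.0000.

Test eqn y'=λy, z=hλ:
  k1=λy_n ⇒ h·k1=z·y_n;  k2=λ(1+1/4z)y_n ⇒ h·k2=z(1+1/4z)y_n
  y_{n+1}/y_n = 1 + 3/7z + 4/7z(1+1/4z) = 1 + z + 1/7z²
  R(z) = 1 + z + 1/7z².

Solve |R(x)|<1 on ℝ⁻.
x=-1.22: |R|=0.0074
R=1: x+1/7x²=0 ⇒ x=−7=-7.0000; min R=1−1/(4·1/7)=-0.7500>−1
Confirm numerically:
  x=-5.971: |R|=0.12226 <1
  x=-5.206: |R|=0.33422 <1
  x=-3.552: |R|=0.74961 <1
  x=-3.014: |R|=0.71626 <1
  x=-7.382: |R|=1.40285 >1
  x=-7.234: |R|=1.24182 >1
  x=-7.140: |R|=1.14280 >1
So |R|<1 on (-7.0000, 0).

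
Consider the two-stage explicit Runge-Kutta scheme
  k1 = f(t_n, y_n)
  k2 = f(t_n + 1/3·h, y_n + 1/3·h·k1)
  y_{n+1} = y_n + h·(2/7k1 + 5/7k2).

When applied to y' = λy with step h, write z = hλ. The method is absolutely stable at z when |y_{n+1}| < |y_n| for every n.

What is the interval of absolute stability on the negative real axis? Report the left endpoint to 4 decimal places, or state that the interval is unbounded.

Set f=λy, z=hλ:
  k1=λy_n ⇒ h·k1=z·y_n;  k2=λ(1+1/3z)y_n ⇒ h·k2=z(1+1/3z)y_n
  y_{n+1}/y_n = 1 + 2/7z + 5/7z(1+1/3z) = 1 + z + 5/21z²
  Hence R(z) = 1 + z + 5/21z².

Find x<0 with |R(x)|<1.
x=-1.65: |R|=0.0018
R=1: x+5/21x²=0 ⇒ x=−21/5=-4.2000; min R=1−1/(4·5/21)=-0.0500>−1
Confirm numerically:
  x=-3.224: |R|=0.25080 <1
  x=-3.105: |R|=0.19048 <1
  x=-2.766: |R|=0.05561 <1
  x=-1.913: |R|=0.04167 <1
  x=-4.545: |R|=1.37334 >1
  x=-4.360: |R|=1.16610 >1
So |R|<1 on (-4.2000, 0).

z∈(-4.2000,0).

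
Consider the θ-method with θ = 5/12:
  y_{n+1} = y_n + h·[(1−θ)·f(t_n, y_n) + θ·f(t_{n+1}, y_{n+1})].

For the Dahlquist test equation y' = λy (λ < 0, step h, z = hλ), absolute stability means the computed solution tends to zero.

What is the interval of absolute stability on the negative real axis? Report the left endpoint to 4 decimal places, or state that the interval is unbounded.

On y'=λy, z=hλ:
  y_{n+1} = y_n + z·[7/12·y_n + 5/12·y_{n+1}] ⇒ (1 − 5/12z)y_{n+1} = (1 + 7/12z)y_n
  Hence R(z) = (1 + 7/12z)/(1 − 5/12z).

Find x<0 with |R(x)|<1.
x=-0.72: |R|=0.4462
R=−1: 1+7/12x = −1+5/12x ⇒ -1/6x=2 ⇒ x=2/(-1/6)=-12.0000
Confirm numerically:
  x=-11.343: |R|=0.98088 <1
  x=-8.673: |R|=0.87982 <1
  x=-8.533: |R|=0.87315 <1
  x=-8.130: |R|=0.85299 <1
  x=-12.222: |R|=1.00607 >1
  x=-12.157: |R|=1.00431 >1
Stable set (-12.0000, 0).

(-12.0000, 0).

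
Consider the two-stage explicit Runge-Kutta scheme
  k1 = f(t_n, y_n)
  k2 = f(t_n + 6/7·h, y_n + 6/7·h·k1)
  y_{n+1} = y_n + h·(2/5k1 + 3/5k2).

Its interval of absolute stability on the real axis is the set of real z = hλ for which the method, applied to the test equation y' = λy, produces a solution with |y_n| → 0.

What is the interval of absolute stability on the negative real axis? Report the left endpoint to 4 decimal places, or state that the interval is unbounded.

z∈(-1.9444,0).

With y'=λy (z=hλ):
  k1=λy_n ⇒ h·k1=z·y_n;  k2=λ(1+6/7z)y_n ⇒ h·k2=z(1+6/7z)y_n
  y_{n+1}/y_n = 1 + 2/5z + 3/5z(1+6/7z) = 1 + z + 18/35z²
  ⇒ R(z) = 1 + z + 18/35z².

Solve |R(x)|<1 on ℝ⁻.
x=-1.15: |R|=0.5301
R=1: x+18/35x²=0 ⇒ x=−35/18=-1.9444; min R=1−1/(4·18/35)=0.5139>−1
Confirm numerically:
  x=-1.903: |R|=0.95944 <1
  x=-1.750: |R|=0.82500 <1
  x=-0.825: |R|=0.52504 <1
  x=-2.402: |R|=1.56522 >1
  x=-2.336: |R|=1.47040 >1
  x=-2.082: |R|=1.14729 >1
Stable set (-1.9444, 0).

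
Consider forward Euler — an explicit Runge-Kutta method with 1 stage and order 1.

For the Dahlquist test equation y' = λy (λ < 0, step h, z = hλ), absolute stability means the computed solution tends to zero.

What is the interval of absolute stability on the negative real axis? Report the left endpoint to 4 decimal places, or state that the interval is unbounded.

z∈(-2.0000,0).

On y'=λy, z=hλ:
  order 1, 1-stage ⇒ R(z)=1+z
  (e.g. R(-1.64)=-0.64000, |R|=0.64000)

Need |R(x)|<1, x<0.
x=-1.64: |R|=0.6400
|R(-1.88)|=0.8800 |R(-1.37)|=0.3700 |R(-0.7)|=0.3000
Bisect:
  x_lo=-2.4686 |R|=1.4686  x_hi=-0.2742 |R|=0.7258
  mid=-1.37139 |R|=0.37139 →hi
  mid=-1.92001 |R|=0.92001 →hi
  mid=-2.19431 |R|=1.19431 →lo
  mid=-2.05716 |R|=1.05716 →lo
  mid=-1.98858 |R|=0.98858 →hi
  mid=-2.02287 |R|=1.02287 →lo
  mid=-2.00573 |R|=1.00573 →lo
  mid=-1.99715 |R|=0.99715 →hi
  mid=-2.00144 |R|=1.00144 →lo
  mid=-1.99930 |R|=0.99930 →hi
  ...
  [-2.00010,-1.99997] ⇒ x*=-2.0000
Stable set (-2.0000, 0).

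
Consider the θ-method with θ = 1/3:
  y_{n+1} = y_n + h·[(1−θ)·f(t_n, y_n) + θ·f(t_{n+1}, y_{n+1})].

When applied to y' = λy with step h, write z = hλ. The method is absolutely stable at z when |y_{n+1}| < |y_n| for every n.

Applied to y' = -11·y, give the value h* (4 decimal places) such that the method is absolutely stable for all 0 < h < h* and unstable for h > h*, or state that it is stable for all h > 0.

(-6.0000,0); λ=-11 ⇒ h* = (6)/11 = 0.5455.

On y'=λy, z=hλ:
  y_{n+1} = y_n + z·[2/3·y_n + 1/3·y_{n+1}] ⇒ (1 − 1/3z)y_{n+1} = (1 + 2/3z)y_n
  Hence R(z) = (1 + 2/3z)/(1 − 1/3z).

Boundary: |R(x)|=1, x<0.
x=-0.84: |R|=0.3437
R=−1: 1+2/3x = −1+1/3x ⇒ -1/3x=2 ⇒ x=2/(-1/3)=-6.0000
Confirm numerically:
  x=-4.742: |R|=0.83751 <1
  x=-2.933: |R|=0.48306 <1
  x=-2.627: |R|=0.40057 <1
  x=-6.533: |R|=1.05591 >1
  x=-6.405: |R|=1.04306 >1
So |R|<1 on (-6.0000, 0).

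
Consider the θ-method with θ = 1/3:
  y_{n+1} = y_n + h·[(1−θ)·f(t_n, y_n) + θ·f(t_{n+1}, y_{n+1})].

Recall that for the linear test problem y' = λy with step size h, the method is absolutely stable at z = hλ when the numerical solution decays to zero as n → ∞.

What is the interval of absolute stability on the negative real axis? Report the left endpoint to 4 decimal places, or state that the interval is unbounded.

z∈(-6.0000,0).

On y'=λy, z=hλ:
  y_{n+1} = y_n + z·[2/3·y_n + 1/3·y_{n+1}] ⇒ (1 − 1/3z)y_{n+1} = (1 + 2/3z)y_n
  R(z) = (1 + 2/3z)/(1 − 1/3z).

Solve |R(x)|<1 on ℝ⁻.
x=-1.21: |R|=0.1378
R=−1: 1+2/3x = −1+1/3x ⇒ -1/3x=2 ⇒ x=2/(-1/3)=-6.0000
Confirm numerically:
  x=-4.573: |R|=0.81157 <1
  x=-4.292: |R|=0.76577 <1
  x=-3.932: |R|=0.70167 <1
  x=-3.368: |R|=0.58668 <1
  x=-6.248: |R|=1.02682 >1
  x=-6.180: |R|=1.01961 >1
  x=-6.135: |R|=1.01478 >1
So |R|<1 on (-6.0000, 0).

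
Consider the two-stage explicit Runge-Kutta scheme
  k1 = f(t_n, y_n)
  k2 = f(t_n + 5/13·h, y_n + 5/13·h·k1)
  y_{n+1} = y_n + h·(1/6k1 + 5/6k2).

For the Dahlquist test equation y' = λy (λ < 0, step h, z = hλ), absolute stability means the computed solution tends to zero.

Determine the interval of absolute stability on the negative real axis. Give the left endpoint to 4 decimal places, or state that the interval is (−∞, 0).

With y'=λy (z=hλ):
  k1=λy_n ⇒ h·k1=z·y_n;  k2=λ(1+5/13z)y_n ⇒ h·k2=z(1+5/13z)y_n
  y_{n+1}/y_n = 1 + 1/6z + 5/6z(1+5/13z) = 1 + z + 25/78z²
  R(z) = 1 + z + 25/78z².

Need |R(x)|<1, x<0.
x=-1.45: |R|=0.2239
R=1: x+25/78x²=0 ⇒ x=−78/25=-3.1200; min R=1−1/(4·25/78)=0.2200>−1
Confirm numerically:
  x=-3.084: |R|=0.96442 <1
  x=-2.318: |R|=0.40416 <1
  x=-1.564: |R|=0.22001 <1
  x=-3.329: |R|=1.22300 >1
  x=-3.156: |R|=1.03642 >1
So |R|<1 on (-3.1200, 0).

z∈(-3.1200,0).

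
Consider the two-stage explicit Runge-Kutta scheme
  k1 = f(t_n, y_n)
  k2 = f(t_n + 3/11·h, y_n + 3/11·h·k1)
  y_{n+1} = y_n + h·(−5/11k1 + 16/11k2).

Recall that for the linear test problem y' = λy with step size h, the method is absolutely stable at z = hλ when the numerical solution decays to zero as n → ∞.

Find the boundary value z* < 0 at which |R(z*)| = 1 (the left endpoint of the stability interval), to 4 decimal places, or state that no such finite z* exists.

Test eqn y'=λy, z=hλ:
  k1=λy_n ⇒ h·k1=z·y_n;  k2=λ(1+3/11z)y_n ⇒ h·k2=z(1+3/11z)y_n
  y_{n+1}/y_n = 1 − 5/11z + 16/11z(1+3/11z) = 1 + z + 48/121z²
  Hence R(z) = 1 + z + 48/121z².

Find x<0 with |R(x)|<1.
x=-0.8: |R|=0.4539
R=1: x+48/121x²=0 ⇒ x=−121/48=-2.5208; min R=1−1/(4·48/121)=0.3698>−1
Confirm numerically:
  x=-2.421: |R|=0.90412 <1
  x=-2.364: |R|=0.85292 <1
  x=-2.100: |R|=0.64942 <1
  x=-1.633: |R|=0.42486 <1
  x=-2.861: |R|=1.38607 >1
  x=-2.687: |R|=1.17712 >1
So |R|<1 on (-2.5208, 0).

z* = -2.5208.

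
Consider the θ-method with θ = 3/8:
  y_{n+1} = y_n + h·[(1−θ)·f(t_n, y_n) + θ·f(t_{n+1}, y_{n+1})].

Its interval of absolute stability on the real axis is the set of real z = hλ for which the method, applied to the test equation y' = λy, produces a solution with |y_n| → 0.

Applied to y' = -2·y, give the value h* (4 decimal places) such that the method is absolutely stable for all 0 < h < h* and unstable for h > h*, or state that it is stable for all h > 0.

(-8.0000,0); λ=-2 ⇒ h* = (8)/2 = 4.0000.

With y'=λy (z=hλ):
  y_{n+1} = y_n + z·[5/8·y_n + 3/8·y_{n+1}] ⇒ (1 − 3/8z)y_{n+1} = (1 + 5/8z)y_n
  so R(z) = (1 + 5/8z)/(1 − 3/8z).

Need |R(x)|<1, x<0.
x=-1.54: |R|=0.0238
R=−1: 1+5/8x = −1+3/8x ⇒ -1/4x=2 ⇒ x=2/(-1/4)=-8.0000
Confirm numerically:
  x=-7.659: |R|=0.97798 <1
  x=-6.402: |R|=0.88253 <1
  x=-5.995: |R|=0.84568 <1
  x=-3.533: |R|=0.51965 <1
  x=-8.547: |R|=1.03252 >1
  x=-8.508: |R|=1.03031 >1
  x=-8.368: |R|=1.02223 >1
Interval (-8.0000, 0).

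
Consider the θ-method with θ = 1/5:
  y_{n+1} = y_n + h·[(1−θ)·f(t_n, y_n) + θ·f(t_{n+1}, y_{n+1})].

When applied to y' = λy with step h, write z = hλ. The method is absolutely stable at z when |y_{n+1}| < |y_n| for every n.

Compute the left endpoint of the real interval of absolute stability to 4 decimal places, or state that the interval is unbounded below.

With y'=λy (z=hλ):
  y_{n+1} = y_n + z·[4/5·y_n + 1/5·y_{n+1}] ⇒ (1 − 1/5z)y_{n+1} = (1 + 4/5z)y_n
  Hence R(z) = (1 + 4/5z)/(1 − 1/5z).

Solve |R(x)|<1 on ℝ⁻.
x=-1.22: |R|=0.0193
R=−1: 1+4/5x = −1+1/5x ⇒ -3/5x=2 ⇒ x=2/(-3/5)=-3.3333
Confirm numerically:
  x=-3.181: |R|=0.94414 <1
  x=-3.108: |R|=0.91663 <1
  x=-1.384: |R|=0.08396 <1
  x=-3.809: |R|=1.16199 >1
  x=-3.640: |R|=1.10648 >1
So |R|<1 on (-3.3333, 0).

left endpoint -3.3333.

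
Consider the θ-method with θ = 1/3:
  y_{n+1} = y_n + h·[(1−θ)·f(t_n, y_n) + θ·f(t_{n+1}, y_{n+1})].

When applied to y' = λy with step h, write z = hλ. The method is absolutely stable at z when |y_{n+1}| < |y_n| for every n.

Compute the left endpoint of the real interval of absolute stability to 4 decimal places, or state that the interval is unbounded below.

Set f=λy, z=hλ:
  y_{n+1} = y_n + z·[2/3·y_n + 1/3·y_{n+1}] ⇒ (1 − 1/3z)y_{n+1} = (1 + 2/3z)y_n
  so R(z) = (1 + 2/3z)/(1 − 1/3z).

Solve |R(x)|<1 on ℝ⁻.
x=-1.43: |R|=0.0316
R=−1: 1+2/3x = −1+1/3x ⇒ -1/3x=2 ⇒ x=2/(-1/3)=-6.0000
Confirm numerically:
  x=-5.536: |R|=0.94564 <1
  x=-3.801: |R|=0.67667 <1
  x=-3.681: |R|=0.65290 <1
  x=-3.026: |R|=0.50647 <1
  x=-6.466: |R|=1.04923 >1
  x=-6.454: |R|=1.04802 >1
  x=-6.097: |R|=1.01066 >1
Interval (-6.0000, 0).

left endpoint -6.0000.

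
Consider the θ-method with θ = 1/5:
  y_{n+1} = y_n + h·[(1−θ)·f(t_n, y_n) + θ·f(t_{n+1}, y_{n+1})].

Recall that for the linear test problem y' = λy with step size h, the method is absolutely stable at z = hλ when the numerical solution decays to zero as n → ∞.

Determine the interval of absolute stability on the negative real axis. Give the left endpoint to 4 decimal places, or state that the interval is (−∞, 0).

(-3.3333, 0).

With y'=λy (z=hλ):
  y_{n+1} = y_n + z·[4/5·y_n + 1/5·y_{n+1}] ⇒ (1 − 1/5z)y_{n+1} = (1 + 4/5z)y_n
  Hence R(z) = (1 + 4/5z)/(1 − 1/5z).

Find x<0 with |R(x)|<1.
x=-0.8: |R|=0.3103
R=−1: 1+4/5x = −1+1/5x ⇒ -3/5x=2 ⇒ x=2/(-3/5)=-3.3333
Confirm numerically:
  x=-2.693: |R|=0.75029 <1
  x=-2.370: |R|=0.60787 <1
  x=-2.261: |R|=0.55695 <1
  x=-1.840: |R|=0.34503 <1
  x=-3.716: |R|=1.13171 >1
  x=-3.529: |R|=1.06882 >1
  x=-3.400: |R|=1.02381 >1
Interval (-3.3333, 0).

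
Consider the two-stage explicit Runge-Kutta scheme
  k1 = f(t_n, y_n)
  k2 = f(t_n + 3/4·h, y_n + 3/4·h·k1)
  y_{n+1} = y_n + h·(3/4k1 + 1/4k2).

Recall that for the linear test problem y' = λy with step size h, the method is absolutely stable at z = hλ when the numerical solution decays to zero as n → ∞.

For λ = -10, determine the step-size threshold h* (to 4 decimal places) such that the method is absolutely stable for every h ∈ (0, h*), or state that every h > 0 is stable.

(-5.3333,0); λ=-10 ⇒ h* = (16/3)/10 = 0.5333.

Set f=λy, z=hλ:
  k1=λy_n ⇒ h·k1=z·y_n;  k2=λ(1+3/4z)y_n ⇒ h·k2=z(1+3/4z)y_n
  y_{n+1}/y_n = 1 + 3/4z + 1/4z(1+3/4z) = 1 + z + 3/16z²
  R(z) = 1 + z + 3/16z².

Boundary: |R(x)|=1, x<0.
x=-1.05: |R|=0.1567
R=1: x+3/16x²=0 ⇒ x=−16/3=-5.3333; min R=1−1/(4·3/16)=-0.3333>−1
Confirm numerically:
  x=-5.032: |R|=0.71569 <1
  x=-2.998: |R|=0.31275 <1
  x=-2.675: |R|=0.33332 <1
  x=-2.271: |R|=0.30398 <1
  x=-5.584: |R|=1.26245 >1
  x=-5.530: |R|=1.20392 >1
So |R|<1 on (-5.3333, 0).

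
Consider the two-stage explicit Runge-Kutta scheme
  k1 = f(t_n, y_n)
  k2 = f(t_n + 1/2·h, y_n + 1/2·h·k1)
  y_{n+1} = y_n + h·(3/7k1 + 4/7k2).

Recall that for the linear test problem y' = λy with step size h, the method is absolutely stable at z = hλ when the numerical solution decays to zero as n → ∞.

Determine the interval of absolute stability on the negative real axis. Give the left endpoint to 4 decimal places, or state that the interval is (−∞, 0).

Test eqn y'=λy, z=hλ:
  k1=λy_n ⇒ h·k1=z·y_n;  k2=λ(1+1/2z)y_n ⇒ h·k2=z(1+1/2z)y_n
  y_{n+1}/y_n = 1 + 3/7z + 4/7z(1+1/2z) = 1 + z + 2/7z²
  Hence R(z) = 1 + z + 2/7z².

Find x<0 with |R(x)|<1.
x=-1.22: |R|=0.2053
R=1: x+2/7x²=0 ⇒ x=−7/2=-3.5000; min R=1−1/(4·2/7)=0.1250>−1
Confirm numerically:
  x=-3.133: |R|=0.67148 <1
  x=-2.143: |R|=0.16913 <1
  x=-2.002: |R|=0.14314 <1
  x=-4.075: |R|=1.66946 >1
  x=-3.908: |R|=1.45556 >1
Stable set (-3.5000, 0).

(-3.5000, 0).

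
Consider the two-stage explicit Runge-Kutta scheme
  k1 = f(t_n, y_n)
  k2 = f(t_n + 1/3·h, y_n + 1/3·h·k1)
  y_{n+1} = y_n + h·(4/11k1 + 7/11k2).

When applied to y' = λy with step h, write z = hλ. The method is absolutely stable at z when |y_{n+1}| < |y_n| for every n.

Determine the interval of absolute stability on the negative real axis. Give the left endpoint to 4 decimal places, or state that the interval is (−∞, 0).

z∈(-4.7143,0).

On y'=λy, z=hλ:
  k1=λy_n ⇒ h·k1=z·y_n;  k2=λ(1+1/3z)y_n ⇒ h·k2=z(1+1/3z)y_n
  y_{n+1}/y_n = 1 + 4/11z + 7/11z(1+1/3z) = 1 + z + 7/33z²
  so R(z) = 1 + z + 7/33z².

Find x<0 with |R(x)|<1.
x=-1.75: |R|=0.1004
R=1: x+7/33x²=0 ⇒ x=−33/7=-4.7143; min R=1−1/(4·7/33)=-0.1786>−1
Confirm numerically:
  x=-3.134: |R|=0.05055 <1
  x=-3.096: |R|=0.06277 <1
  x=-2.667: |R|=0.15821 <1
  x=-2.541: |R|=0.17140 <1
  x=-5.223: |R|=1.56361 >1
  x=-4.846: |R|=1.13539 >1
Interval (-4.7143, 0).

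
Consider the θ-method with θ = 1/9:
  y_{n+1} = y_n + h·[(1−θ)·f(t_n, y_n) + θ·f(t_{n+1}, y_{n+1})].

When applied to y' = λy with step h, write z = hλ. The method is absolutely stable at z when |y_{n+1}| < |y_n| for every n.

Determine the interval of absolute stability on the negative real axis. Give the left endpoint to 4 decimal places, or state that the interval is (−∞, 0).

On y'=λy, z=hλ:
  y_{n+1} = y_n + z·[8/9·y_n + 1/9·y_{n+1}] ⇒ (1 − 1/9z)y_{n+1} = (1 + 8/9z)y_n
  R(z) = (1 + 8/9z)/(1 − 1/9z).

Solve |R(x)|<1 on ℝ⁻.
x=-0.52: |R|=0.5084
R=−1: 1+8/9x = −1+1/9x ⇒ -7/9x=2 ⇒ x=2/(-7/9)=-2.5714
Confirm numerically:
  x=-1.619: |R|=0.37216 <1
  x=-1.261: |R|=0.10603 <1
  x=-1.060: |R|=0.05169 <1
  x=-2.946: |R|=1.21949 >1
  x=-2.826: |R|=1.15068 >1
Interval (-2.5714, 0).

(-2.5714, 0).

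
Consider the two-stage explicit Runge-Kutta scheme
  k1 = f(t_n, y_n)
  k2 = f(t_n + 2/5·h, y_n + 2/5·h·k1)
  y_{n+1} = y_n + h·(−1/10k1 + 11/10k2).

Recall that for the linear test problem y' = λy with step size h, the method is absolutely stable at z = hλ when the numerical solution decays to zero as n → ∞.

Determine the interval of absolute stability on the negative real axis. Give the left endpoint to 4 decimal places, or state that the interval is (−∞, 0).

On y'=λy, z=hλ:
  k1=λy_n ⇒ h·k1=z·y_n;  k2=λ(1+2/5z)y_n ⇒ h·k2=z(1+2/5z)y_n
  y_{n+1}/y_n = 1 − 1/10z + 11/10z(1+2/5z) = 1 + z + 11/25z²
  ⇒ R(z) = 1 + z + 11/25z².

Find x<0 with |R(x)|<1.
x=-1.19: |R|=0.4331
R=1: x+11/25x²=0 ⇒ x=−25/11=-2.2727; min R=1−1/(4·11/25)=0.4318>−1
Confirm numerically:
  x=-2.190: |R|=0.92028 <1
  x=-1.798: |R|=0.62443 <1
  x=-1.663: |R|=0.55385 <1
  x=-1.545: |R|=0.50529 <1
  x=-2.785: |R|=1.62774 >1
  x=-2.682: |R|=1.48297 >1
  x=-2.554: |R|=1.31608 >1
Stable set (-2.2727, 0).

(-2.2727, 0).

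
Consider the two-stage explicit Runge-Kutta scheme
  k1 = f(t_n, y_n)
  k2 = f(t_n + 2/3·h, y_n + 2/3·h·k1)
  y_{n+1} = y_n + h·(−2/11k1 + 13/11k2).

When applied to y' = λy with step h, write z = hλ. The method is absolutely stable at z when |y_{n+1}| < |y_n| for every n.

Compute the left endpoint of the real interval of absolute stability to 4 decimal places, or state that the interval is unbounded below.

Test eqn y'=λy, z=hλ:
  k1=λy_n ⇒ h·k1=z·y_n;  k2=λ(1+2/3z)y_n ⇒ h·k2=z(1+2/3z)y_n
  y_{n+1}/y_n = 1 − 2/11z + 13/11z(1+2/3z) = 1 + z + 26/33z²
  R(z) = 1 + z + 26/33z².

Solve |R(x)|<1 on ℝ⁻.
x=-1.2: |R|=0.9345
R=1: x+26/33x²=0 ⇒ x=−33/26=-1.2692; min R=1−1/(4·26/33)=0.6827>−1
Confirm numerically:
  x=-1.246: |R|=0.97719 <1
  x=-0.823: |R|=0.71065 <1
  x=-0.656: |R|=0.68305 <1
  x=-1.772: |R|=1.70193 >1
  x=-1.373: |R|=1.11225 >1
Interval (-1.2692, 0).

z* = -1.2692.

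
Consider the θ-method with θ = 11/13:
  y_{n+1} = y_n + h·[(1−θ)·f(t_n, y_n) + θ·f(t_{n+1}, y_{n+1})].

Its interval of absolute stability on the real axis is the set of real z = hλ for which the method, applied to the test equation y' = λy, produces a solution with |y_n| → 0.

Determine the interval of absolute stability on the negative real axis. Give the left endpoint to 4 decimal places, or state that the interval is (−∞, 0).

Set f=λy, z=hλ:
  y_{n+1} = y_n + z·[2/13·y_n + 11/13·y_{n+1}] ⇒ (1 − 11/13z)y_{n+1} = (1 + 2/13z)y_n
  R(z) = (1 + 2/13z)/(1 − 11/13z).

Need |R(x)|<1, x<0.
x=-1.7: |R|=0.3028
x=-2: |R|=0.2571
x=-10: |R|=0.0569
x=-100: |R|=0.1680
θ=11/13≥1/2 ⇒ |1+2/13x|<|1−11/13x| ∀x<0 ⇒ unbounded interval.

(−∞, 0) — no finite endpoint.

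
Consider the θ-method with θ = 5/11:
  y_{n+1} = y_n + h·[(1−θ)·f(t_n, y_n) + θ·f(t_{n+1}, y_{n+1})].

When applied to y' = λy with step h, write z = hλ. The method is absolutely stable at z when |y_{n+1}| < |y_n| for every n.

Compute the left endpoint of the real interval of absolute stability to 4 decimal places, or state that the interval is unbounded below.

Set f=λy, z=hλ:
  y_{n+1} = y_n + z·[6/11·y_n + 5/11·y_{n+1}] ⇒ (1 − 5/11z)y_{n+1} = (1 + 6/11z)y_n
  R(z) = (1 + 6/11z)/(1 − 5/11z).

Find x<0 with |R(x)|<1.
x=-1.11: |R|=0.2622
R=−1: 1+6/11x = −1+5/11x ⇒ -1/11x=2 ⇒ x=2/(-1/11)=-22.0000
Confirm numerically:
  x=-18.754: |R|=0.96902 <1
  x=-16.955: |R|=0.94732 <1
  x=-14.740: |R|=0.91429 <1
  x=-22.599: |R|=1.00483 >1
  x=-22.395: |R|=1.00321 >1
Interval (-22.0000, 0).

left endpoint -22.0000.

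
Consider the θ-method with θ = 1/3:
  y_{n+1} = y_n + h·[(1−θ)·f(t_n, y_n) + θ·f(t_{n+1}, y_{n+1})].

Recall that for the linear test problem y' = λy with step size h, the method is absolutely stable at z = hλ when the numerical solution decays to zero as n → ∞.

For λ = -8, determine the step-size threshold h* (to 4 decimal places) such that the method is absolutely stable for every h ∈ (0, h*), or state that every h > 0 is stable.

(-6.0000,0); λ=-8 ⇒ h* = (6)/8 = 0.7500.

On y'=λy, z=hλ:
  y_{n+1} = y_n + z·[2/3·y_n + 1/3·y_{n+1}] ⇒ (1 − 1/3z)y_{n+1} = (1 + 2/3z)y_n
  ⇒ R(z) = (1 + 2/3z)/(1 − 1/3z).

Find x<0 with |R(x)|<1.
x=-0.99: |R|=0.2556
R=−1: 1+2/3x = −1+1/3x ⇒ -1/3x=2 ⇒ x=2/(-1/3)=-6.0000
Confirm numerically:
  x=-4.579: |R|=0.81251 <1
  x=-3.787: |R|=0.67394 <1
  x=-3.391: |R|=0.59177 <1
  x=-6.452: |R|=1.04782 >1
  x=-6.257: |R|=1.02776 >1
  x=-6.182: |R|=1.01982 >1
Stable set (-6.0000, 0).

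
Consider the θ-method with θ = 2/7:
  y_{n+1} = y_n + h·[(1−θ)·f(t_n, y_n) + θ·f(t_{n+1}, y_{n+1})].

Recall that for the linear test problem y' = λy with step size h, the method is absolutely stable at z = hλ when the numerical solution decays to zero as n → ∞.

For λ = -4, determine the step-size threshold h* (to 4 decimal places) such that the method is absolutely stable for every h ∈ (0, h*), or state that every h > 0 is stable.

On y'=λy, z=hλ:
  y_{n+1} = y_n + z·[5/7·y_n + 2/7·y_{n+1}] ⇒ (1 − 2/7z)y_{n+1} = (1 + 5/7z)y_n
  R(z) = (1 + 5/7z)/(1 − 2/7z).

Need |R(x)|<1, x<0.
x=-1.64: |R|=0.1167
R=−1: 1+5/7x = −1+2/7x ⇒ -3/7x=2 ⇒ x=2/(-3/7)=-4.6667
Confirm numerically:
  x=-3.216: |R|=0.67600 <1
  x=-2.807: |R|=0.55771 <1
  x=-2.785: |R|=0.55091 <1
  x=-5.203: |R|=1.09244 >1
  x=-4.975: |R|=1.05457 >1
Stable set (-4.6667, 0).

(-4.6667,0); λ=-4 ⇒ h* = (14/3)/4 = 1.1667.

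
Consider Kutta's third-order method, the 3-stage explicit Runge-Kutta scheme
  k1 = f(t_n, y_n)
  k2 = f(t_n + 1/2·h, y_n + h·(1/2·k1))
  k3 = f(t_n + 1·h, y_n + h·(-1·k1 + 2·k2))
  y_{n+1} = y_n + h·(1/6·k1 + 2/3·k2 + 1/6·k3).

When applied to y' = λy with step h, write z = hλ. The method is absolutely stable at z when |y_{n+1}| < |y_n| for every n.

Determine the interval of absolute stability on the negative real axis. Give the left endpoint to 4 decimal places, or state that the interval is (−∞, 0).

(-2.5127, 0).

On y'=λy, z=hλ:
  order 3, 3-stage ⇒ R(z)=1+z+z^2/2+z^3/6
  (e.g. R(-0.6)=0.54400, |R|=0.54400)

Boundary: |R(x)|=1, x<0.
x=-0.6: |R|=0.5440
|R(-2.36)|=0.7659 |R(-1.2)|=0.2320 |R(-0.51)|=0.5979
Bisect:
  x_lo=-2.9750 |R|=1.9381  x_hi=-0.2173 |R|=0.8046
  mid=-1.59612 |R|=0.00003 →hi
  mid=-2.28555 |R|=0.66353 →hi
  mid=-2.63026 |R|=1.20394 →lo
  mid=-2.45791 |R|=0.91208 →hi
  mid=-2.54409 |R|=1.05228 →lo
  mid=-2.50100 |R|=0.98079 →hi
  mid=-2.52254 |R|=1.01618 →lo
  mid=-2.51177 |R|=0.99840 →hi
  mid=-2.51716 |R|=1.00727 →lo
  ...
  [-2.51278,-2.51261] ⇒ x*=-2.5127
Interval (-2.5127, 0).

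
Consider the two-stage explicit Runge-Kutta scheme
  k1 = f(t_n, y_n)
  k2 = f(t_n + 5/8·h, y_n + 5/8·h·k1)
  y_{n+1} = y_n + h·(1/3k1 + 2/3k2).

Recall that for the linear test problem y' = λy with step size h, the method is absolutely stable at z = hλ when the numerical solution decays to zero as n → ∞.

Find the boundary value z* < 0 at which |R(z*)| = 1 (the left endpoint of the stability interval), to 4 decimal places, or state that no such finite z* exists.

Set f=λy, z=hλ:
  k1=λy_n ⇒ h·k1=z·y_n;  k2=λ(1+5/8z)y_n ⇒ h·k2=z(1+5/8z)y_n
  y_{n+1}/y_n = 1 + 1/3z + 2/3z(1+5/8z) = 1 + z + 5/12z²
  R(z) = 1 + z + 5/12z².

Need |R(x)|<1, x<0.
x=-0.78: |R|=0.4735
R=1: x+5/12x²=0 ⇒ x=−12/5=-2.4000; min R=1−1/(4·5/12)=0.4000>−1
Confirm numerically:
  x=-2.078: |R|=0.72120 <1
  x=-1.587: |R|=0.46240 <1
  x=-1.431: |R|=0.42223 <1
  x=-2.844: |R|=1.52614 >1
  x=-2.639: |R|=1.26280 >1
  x=-2.573: |R|=1.18547 >1
Interval (-2.4000, 0).

z* = -2.4000.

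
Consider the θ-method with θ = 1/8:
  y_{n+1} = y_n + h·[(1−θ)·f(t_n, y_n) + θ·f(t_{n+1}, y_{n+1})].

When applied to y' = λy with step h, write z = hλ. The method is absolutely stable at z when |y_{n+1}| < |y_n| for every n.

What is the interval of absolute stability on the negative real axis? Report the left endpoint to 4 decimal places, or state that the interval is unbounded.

(-2.6667, 0).

Test eqn y'=λy, z=hλ:
  y_{n+1} = y_n + z·[7/8·y_n + 1/8·y_{n+1}] ⇒ (1 − 1/8z)y_{n+1} = (1 + 7/8z)y_n
  Hence R(z) = (1 + 7/8z)/(1 − 1/8z).

Need |R(x)|<1, x<0.
x=-1.05: |R|=0.0718
R=−1: 1+7/8x = −1+1/8x ⇒ -3/4x=2 ⇒ x=2/(-3/4)=-2.6667
Confirm numerically:
  x=-2.554: |R|=0.93595 <1
  x=-2.155: |R|=0.69769 <1
  x=-1.316: |R|=0.13010 <1
  x=-2.841: |R|=1.09649 >1
  x=-2.732: |R|=1.03653 >1
Interval (-2.6667, 0).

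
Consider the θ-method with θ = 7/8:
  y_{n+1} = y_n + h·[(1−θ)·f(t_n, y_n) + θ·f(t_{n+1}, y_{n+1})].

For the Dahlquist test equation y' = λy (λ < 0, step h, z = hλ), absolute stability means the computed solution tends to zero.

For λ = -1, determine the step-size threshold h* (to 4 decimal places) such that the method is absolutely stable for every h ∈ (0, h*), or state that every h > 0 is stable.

With y'=λy (z=hλ):
  y_{n+1} = y_n + z·[1/8·y_n + 7/8·y_{n+1}] ⇒ (1 − 7/8z)y_{n+1} = (1 + 1/8z)y_n
  Hence R(z) = (1 + 1/8z)/(1 − 7/8z).

Solve |R(x)|<1 on ℝ⁻.
x=-1.48: |R|=0.3551
x=-2: |R|=0.2727
x=-10: |R|=0.0256
x=-100: |R|=0.1299
θ=7/8≥1/2 ⇒ |1+1/8x|<|1−7/8x| ∀x<0 ⇒ unbounded interval.

interval (−∞, 0). Any h>0 works for λ=-1.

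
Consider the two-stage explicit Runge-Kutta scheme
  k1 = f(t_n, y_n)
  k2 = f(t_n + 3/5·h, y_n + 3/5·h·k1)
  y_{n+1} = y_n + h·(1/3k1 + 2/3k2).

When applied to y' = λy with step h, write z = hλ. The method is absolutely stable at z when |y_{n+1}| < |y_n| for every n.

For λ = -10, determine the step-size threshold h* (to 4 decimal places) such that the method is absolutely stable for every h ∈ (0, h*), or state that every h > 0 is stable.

Test eqn y'=λy, z=hλ:
  k1=λy_n ⇒ h·k1=z·y_n;  k2=λ(1+3/5z)y_n ⇒ h·k2=z(1+3/5z)y_n
  y_{n+1}/y_n = 1 + 1/3z + 2/3z(1+3/5z) = 1 + z + 2/5z²
  Hence R(z) = 1 + z + 2/5z².

Boundary: |R(x)|=1, x<0.
x=-1.73: |R|=0.4672
R=1: x+2/5x²=0 ⇒ x=−5/2=-2.5000; min R=1−1/(4·2/5)=0.3750>−1
Confirm numerically:
  x=-2.016: |R|=0.60970 <1
  x=-1.909: |R|=0.54871 <1
  x=-1.430: |R|=0.38796 <1
  x=-1.060: |R|=0.38944 <1
  x=-3.096: |R|=1.73809 >1
  x=-3.046: |R|=1.66525 >1
So |R|<1 on (-2.5000, 0).

(-2.5000,0); λ=-10 ⇒ h* = (5/2)/10 = 0.2500.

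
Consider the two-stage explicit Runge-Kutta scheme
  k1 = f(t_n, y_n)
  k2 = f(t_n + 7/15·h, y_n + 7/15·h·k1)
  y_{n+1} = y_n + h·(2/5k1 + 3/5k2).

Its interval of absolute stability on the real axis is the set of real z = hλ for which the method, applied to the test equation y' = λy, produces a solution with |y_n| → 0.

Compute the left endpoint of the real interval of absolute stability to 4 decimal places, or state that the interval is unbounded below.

With y'=λy (z=hλ):
  k1=λy_n ⇒ h·k1=z·y_n;  k2=λ(1+7/15z)y_n ⇒ h·k2=z(1+7/15z)y_n
  y_{n+1}/y_n = 1 + 2/5z + 3/5z(1+7/15z) = 1 + z + 7/25z²
  so R(z) = 1 + z + 7/25z².

Solve |R(x)|<1 on ℝ⁻.
x=-0.49: |R|=0.5772
R=1: x+7/25x²=0 ⇒ x=−25/7=-3.5714; min R=1−1/(4·7/25)=0.1071>−1
Confirm numerically:
  x=-3.201: |R|=0.66799 <1
  x=-2.528: |R|=0.26142 <1
  x=-2.049: |R|=0.12655 <1
  x=-1.602: |R|=0.11659 <1
  x=-4.057: |R|=1.55159 >1
  x=-3.925: |R|=1.38857 >1
  x=-3.643: |R|=1.07301 >1
Stable set (-3.5714, 0).

z* = -3.5714.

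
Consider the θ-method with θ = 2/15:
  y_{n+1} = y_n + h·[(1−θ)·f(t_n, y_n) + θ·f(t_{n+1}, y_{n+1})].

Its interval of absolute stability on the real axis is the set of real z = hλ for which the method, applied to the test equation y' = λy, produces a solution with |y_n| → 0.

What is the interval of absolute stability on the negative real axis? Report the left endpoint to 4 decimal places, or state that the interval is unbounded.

With y'=λy (z=hλ):
  y_{n+1} = y_n + z·[13/15·y_n + 2/15·y_{n+1}] ⇒ (1 − 2/15z)y_{n+1} = (1 + 13/15z)y_n
  ⇒ R(z) = (1 + 13/15z)/(1 − 2/15z).

Find x<0 with |R(x)|<1.
x=-0.36: |R|=0.6565
R=−1: 1+13/15x = −1+2/15x ⇒ -11/15x=2 ⇒ x=2/(-11/15)=-2.7273
Confirm numerically:
  x=-2.705: |R|=0.98800 <1
  x=-2.252: |R|=0.73195 <1
  x=-2.085: |R|=0.63146 <1
  x=-1.989: |R|=0.57208 <1
  x=-3.207: |R|=1.24643 >1
  x=-2.902: |R|=1.09239 >1
So |R|<1 on (-2.7273, 0).

z∈(-2.7273,0).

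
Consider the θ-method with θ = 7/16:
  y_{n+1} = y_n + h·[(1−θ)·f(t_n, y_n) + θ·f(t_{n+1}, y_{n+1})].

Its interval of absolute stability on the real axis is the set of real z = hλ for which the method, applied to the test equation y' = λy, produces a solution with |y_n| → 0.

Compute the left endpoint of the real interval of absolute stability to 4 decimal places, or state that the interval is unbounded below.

On y'=λy, z=hλ:
  y_{n+1} = y_n + z·[9/16·y_n + 7/16·y_{n+1}] ⇒ (1 − 7/16z)y_{n+1} = (1 + 9/16z)y_n
  Hence R(z) = (1 + 9/16z)/(1 − 7/16z).

Find x<0 with |R(x)|<1.
x=-0.31: |R|=0.7270
R=−1: 1+9/16x = −1+7/16x ⇒ -1/8x=2 ⇒ x=2/(-1/8)=-16.0000
Confirm numerically:
  x=-15.392: |R|=0.99017 <1
  x=-14.988: |R|=0.98326 <1
  x=-11.158: |R|=0.89709 <1
  x=-6.609: |R|=0.69834 <1
  x=-16.544: |R|=1.00825 >1
  x=-16.299: |R|=1.00460 >1
  x=-16.269: |R|=1.00414 >1
Interval (-16.0000, 0).

left endpoint -16.0000.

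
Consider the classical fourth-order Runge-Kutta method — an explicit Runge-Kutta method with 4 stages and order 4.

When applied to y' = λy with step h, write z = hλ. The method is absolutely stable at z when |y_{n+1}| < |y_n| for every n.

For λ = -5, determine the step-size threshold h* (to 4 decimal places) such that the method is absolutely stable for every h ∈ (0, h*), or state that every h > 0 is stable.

On y'=λy, z=hλ:
  order 4, 4-stage ⇒ R(z)=1+z+z^2/2+z^3/6+z^4/24
  (e.g. R(-1.6)=0.27040, |R|=0.27040)

Find x<0 with |R(x)|<1.
x=-1.6: |R|=0.2704
|R(-3.09)|=1.5654 |R(-1.41)|=0.2815 |R(-0.73)|=0.4834
Bisect:
  x_lo=-3.4331 |R|=2.5043  x_hi=-0.2603 |R|=0.7708
  mid=-1.84672 |R|=0.29341 →hi
  mid=-2.63993 |R|=0.80206 →hi
  mid=-3.03653 |R|=1.44974 →lo
  mid=-2.83823 |R|=1.08278 →lo
  mid=-2.73908 |R|=0.93253 →hi
  mid=-2.78865 |R|=1.00507 →lo
  mid=-2.76386 |R|=0.96817 →hi
  mid=-2.77626 |R|=0.98646 →hi
  ...
  [-2.78536,-2.78517] ⇒ x*=-2.7853
So |R|<1 on (-2.7853, 0).

(-2.7853,0); λ=-5 ⇒ h* = 0.5571.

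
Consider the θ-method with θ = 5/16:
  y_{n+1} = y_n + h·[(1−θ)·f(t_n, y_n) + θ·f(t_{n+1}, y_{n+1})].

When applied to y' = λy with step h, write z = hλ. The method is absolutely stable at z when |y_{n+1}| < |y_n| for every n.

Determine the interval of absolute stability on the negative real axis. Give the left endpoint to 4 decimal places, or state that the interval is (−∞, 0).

z∈(-5.3333,0).

With y'=λy (z=hλ):
  y_{n+1} = y_n + z·[11/16·y_n + 5/16·y_{n+1}] ⇒ (1 − 5/16z)y_{n+1} = (1 + 11/16z)y_n
  ⇒ R(z) = (1 + 11/16z)/(1 − 5/16z).

Boundary: |R(x)|=1, x<0.
x=-1.11: |R|=0.1759
R=−1: 1+11/16x = −1+5/16x ⇒ -3/8x=2 ⇒ x=2/(-3/8)=-5.3333
Confirm numerically:
  x=-4.631: |R|=0.89238 <1
  x=-3.010: |R|=0.55105 <1
  x=-2.208: |R|=0.30651 <1
  x=-5.877: |R|=1.07187 >1
  x=-5.571: |R|=1.03252 >1
  x=-5.391: |R|=1.00805 >1
Stable set (-5.3333, 0).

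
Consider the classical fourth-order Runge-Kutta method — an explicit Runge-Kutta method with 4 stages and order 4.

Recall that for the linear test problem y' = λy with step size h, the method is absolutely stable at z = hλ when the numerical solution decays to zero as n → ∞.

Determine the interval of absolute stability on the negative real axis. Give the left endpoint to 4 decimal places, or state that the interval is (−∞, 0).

z∈(-2.7853,0).

On y'=λy, z=hλ:
  order 4, 4-stage ⇒ R(z)=1+z+z^2/2+z^3/6+z^4/24
  (e.g. R(-1.74)=0.27773, |R|=0.27773)

Need |R(x)|<1, x<0.
x=-1.74: |R|=0.2777
|R(-2.89)|=1.1697 |R(-2.68)|=0.8525 |R(-2.42)|=0.5752
Bisect:
  x_lo=-3.2705 |R|=2.0142  x_hi=-0.1770 |R|=0.8378
  mid=-1.72373 |R|=0.27613 →hi
  mid=-2.49711 |R|=0.64561 →hi
  mid=-2.88380 |R|=1.15896 →lo
  mid=-2.69045 |R|=0.86618 →hi
  mid=-2.78712 |R|=1.00276 →lo
  mid=-2.73879 |R|=0.93212 →hi
  mid=-2.76296 |R|=0.96684 →hi
  mid=-2.77504 |R|=0.98465 →hi
  ...
  [-2.78543,-2.78524] ⇒ x*=-2.7853
Interval (-2.7853, 0).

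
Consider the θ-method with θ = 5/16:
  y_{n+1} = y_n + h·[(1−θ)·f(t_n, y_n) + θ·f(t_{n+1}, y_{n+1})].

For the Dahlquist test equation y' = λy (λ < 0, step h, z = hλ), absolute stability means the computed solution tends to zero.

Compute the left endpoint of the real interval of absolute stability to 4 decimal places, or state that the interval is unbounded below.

left endpoint -5.3333.

On y'=λy, z=hλ:
  y_{n+1} = y_n + z·[11/16·y_n + 5/16·y_{n+1}] ⇒ (1 − 5/16z)y_{n+1} = (1 + 11/16z)y_n
  R(z) = (1 + 11/16z)/(1 − 5/16z).

Boundary: |R(x)|=1, x<0.
x=-1.41: |R|=0.0213
R=−1: 1+11/16x = −1+5/16x ⇒ -3/8x=2 ⇒ x=2/(-3/8)=-5.3333
Confirm numerically:
  x=-2.533: |R|=0.41385 <1
  x=-2.453: |R|=0.38857 <1
  x=-2.158: |R|=0.28884 <1
  x=-5.699: |R|=1.04931 >1
  x=-5.632: |R|=1.04058 >1
So |R|<1 on (-5.3333, 0).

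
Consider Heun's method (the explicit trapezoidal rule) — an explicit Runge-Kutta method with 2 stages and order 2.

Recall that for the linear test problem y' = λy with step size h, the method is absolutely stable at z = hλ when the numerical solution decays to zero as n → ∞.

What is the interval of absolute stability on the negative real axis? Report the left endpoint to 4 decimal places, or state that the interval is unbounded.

(-2.0000, 0).

With y'=λy (z=hλ):
  order 2, 2-stage ⇒ R(z)=1+z+z^2/2
  (e.g. R(-0.95)=0.50125, |R|=0.50125)

Find x<0 with |R(x)|<1.
x=-0.95: |R|=0.5012
|R(-2.02)|=1.0202 |R(-1.69)|=0.7380 |R(-1.17)|=0.5144
Bisect:
  x_lo=-2.5711 |R|=1.7342  x_hi=-0.3889 |R|=0.6867
  mid=-1.48003 |R|=0.61521 →hi
  mid=-2.02558 |R|=1.02591 →lo
  mid=-1.75280 |R|=0.78336 →hi
  mid=-1.88919 |R|=0.89533 →hi
  mid=-1.95738 |R|=0.95829 →hi
  mid=-1.99148 |R|=0.99152 →hi
  mid=-2.00853 |R|=1.00857 →lo
  ...
  [-2.00001,-1.99987] ⇒ x*=-2.0000
Stable set (-2.0000, 0).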